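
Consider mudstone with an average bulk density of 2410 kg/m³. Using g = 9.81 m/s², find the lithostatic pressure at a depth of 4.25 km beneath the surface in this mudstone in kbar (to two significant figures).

1.0 kbar

mudstone: 2410 kg/m³ × 9.81 m/s² × 4250 m = 1.005×10^8 Pa = 1.005 kbar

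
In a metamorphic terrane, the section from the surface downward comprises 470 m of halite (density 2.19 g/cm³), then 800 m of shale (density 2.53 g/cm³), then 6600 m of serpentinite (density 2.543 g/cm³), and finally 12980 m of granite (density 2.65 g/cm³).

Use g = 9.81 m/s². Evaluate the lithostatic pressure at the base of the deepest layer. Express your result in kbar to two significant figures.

5.3 kbar

halite: 2190 kg/m³ × 9.81 m/s² × 470 m = 1.010×10^7 Pa = 0.1010 kbar
shale: 2530 kg/m³ × 9.81 m/s² × 800 m = 1.986×10^7 Pa = 0.1986 kbar
serpentinite: 2543 kg/m³ × 9.81 m/s² × 6600 m = 1.646×10^8 Pa = 1.646 kbar
granite: 2650 kg/m³ × 9.81 m/s² × 12980 m = 3.374×10^8 Pa = 3.374 kbar
Total = 0.1010 + 0.1986 + 1.646 + 3.374 = 5.3204 kbar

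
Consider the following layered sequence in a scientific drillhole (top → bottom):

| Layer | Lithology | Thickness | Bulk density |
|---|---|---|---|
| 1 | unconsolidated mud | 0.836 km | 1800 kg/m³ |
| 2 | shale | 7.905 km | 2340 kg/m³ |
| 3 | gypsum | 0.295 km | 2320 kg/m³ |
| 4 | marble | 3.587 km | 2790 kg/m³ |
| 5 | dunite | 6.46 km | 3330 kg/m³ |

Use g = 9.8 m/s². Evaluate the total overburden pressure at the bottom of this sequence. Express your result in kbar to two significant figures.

5.1 kbar

unconsolidated mud: 1800 kg/m³ × 9.8 m/s² × 836 m = 1.475×10^7 Pa = 0.1475 kbar
shale: 2340 kg/m³ × 9.8 m/s² × 7905 m = 1.813×10^8 Pa = 1.813 kbar
gypsum: 2320 kg/m³ × 9.8 m/s² × 295 m = 6.707×10^6 Pa = 0.06707 kbar
marble: 2790 kg/m³ × 9.8 m/s² × 3587 m = 9.808×10^7 Pa = 0.9808 kbar
dunite: 3330 kg/m³ × 9.8 m/s² × 6460 m = 2.108×10^8 Pa = 2.108 kbar
Total = 0.1475 + 1.813 + 0.06707 + 0.9808 + 2.108 = 5.1162 kbar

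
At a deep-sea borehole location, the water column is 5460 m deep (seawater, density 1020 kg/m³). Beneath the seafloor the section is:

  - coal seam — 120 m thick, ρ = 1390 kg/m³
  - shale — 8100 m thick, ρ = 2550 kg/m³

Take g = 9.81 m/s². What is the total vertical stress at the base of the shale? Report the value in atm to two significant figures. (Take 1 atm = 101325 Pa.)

2600 atm

seawater: 1020 kg/m³ × 9.81 m/s² × 5460 m = 5.463×10^7 Pa = 539.2 atm
coal seam: 1390 kg/m³ × 9.81 m/s² × 120 m = 1.636×10^6 Pa = 16.15 atm
shale: 2550 kg/m³ × 9.81 m/s² × 8100 m = 2.026×10^8 Pa = 2000 atm
Total = 539.2 + 16.15 + 2000 = 2555.1 atm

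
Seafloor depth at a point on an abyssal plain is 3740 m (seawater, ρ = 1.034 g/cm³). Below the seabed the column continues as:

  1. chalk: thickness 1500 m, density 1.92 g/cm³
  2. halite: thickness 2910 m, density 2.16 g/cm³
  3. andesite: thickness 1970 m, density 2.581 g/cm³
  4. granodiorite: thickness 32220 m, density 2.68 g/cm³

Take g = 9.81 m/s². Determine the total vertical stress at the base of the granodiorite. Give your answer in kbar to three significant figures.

10.2 kbar

seawater: 1034 kg/m³ × 9.81 m/s² × 3740 m = 3.794×10^7 Pa = 0.3794 kbar
chalk: 1920 kg/m³ × 9.81 m/s² × 1500 m = 2.825×10^7 Pa = 0.2825 kbar
halite: 2160 kg/m³ × 9.81 m/s² × 2910 m = 6.166×10^7 Pa = 0.6166 kbar
andesite: 2581 kg/m³ × 9.81 m/s² × 1970 m = 4.988×10^7 Pa = 0.4988 kbar
granodiorite: 2680 kg/m³ × 9.81 m/s² × 32220 m = 8.471×10^8 Pa = 8.471 kbar
Total = 0.3794 + 0.2825 + 0.6166 + 0.4988 + 8.471 = 10.248 kbar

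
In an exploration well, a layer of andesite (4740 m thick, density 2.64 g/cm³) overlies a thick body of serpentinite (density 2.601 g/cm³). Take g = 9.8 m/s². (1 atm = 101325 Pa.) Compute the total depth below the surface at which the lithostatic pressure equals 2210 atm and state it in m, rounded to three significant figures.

Pressure at base of upper layers: 2640×9.8×4740 = 1.226×10^8 Pa = 1210 atm
Remaining pressure to be supplied by serpentinite: 2.239×10^8 − 1.226×10^8 = 1.013×10^8 Pa
Additional depth in serpentinite = 1.013×10^8 Pa / (2601 kg/m³ × 9.8 m/s²) = 3973.9 m
Total depth = 4740 m + 3973.9 m = 8713.9 m

8710 m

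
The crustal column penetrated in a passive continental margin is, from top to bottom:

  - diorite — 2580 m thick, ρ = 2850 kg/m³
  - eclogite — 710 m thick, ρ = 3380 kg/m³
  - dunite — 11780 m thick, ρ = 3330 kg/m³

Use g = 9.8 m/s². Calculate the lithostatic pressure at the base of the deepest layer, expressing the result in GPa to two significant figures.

0.48 GPa

diorite: 2850 kg/m³ × 9.8 m/s² × 2580 m = 7.206×10^7 Pa = 0.07206 GPa
eclogite: 3380 kg/m³ × 9.8 m/s² × 710 m = 2.352×10^7 Pa = 0.02352 GPa
dunite: 3330 kg/m³ × 9.8 m/s² × 11780 m = 3.844×10^8 Pa = 0.3844 GPa
Total = 0.07206 + 0.02352 + 0.3844 = 0.48001 GPa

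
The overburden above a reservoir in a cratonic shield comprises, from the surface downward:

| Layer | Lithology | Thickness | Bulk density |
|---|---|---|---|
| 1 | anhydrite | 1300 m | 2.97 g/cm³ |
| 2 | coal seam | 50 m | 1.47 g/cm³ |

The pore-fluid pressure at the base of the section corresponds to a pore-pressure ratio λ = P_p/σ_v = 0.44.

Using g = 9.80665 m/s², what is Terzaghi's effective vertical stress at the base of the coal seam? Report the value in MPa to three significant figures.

21.6 MPa

Overburden (lithostatic) stress σ_v:
anhydrite: 2970 kg/m³ × 9.80665 m/s² × 1300 m = 3.786×10^7 Pa = 37.86 MPa
coal seam: 1470 kg/m³ × 9.80665 m/s² × 50 m = 7.208×10^5 Pa = 0.7208 MPa
Total = 37.86 + 0.7208 = 38.584 MPa
Pore pressure P_p = λ·σ_v = 0.44 × 38.58 MPa = 16.98 MPa
Effective stress σ' = σ_v − P_p = 38.58 − 16.98 = 21.607 MPa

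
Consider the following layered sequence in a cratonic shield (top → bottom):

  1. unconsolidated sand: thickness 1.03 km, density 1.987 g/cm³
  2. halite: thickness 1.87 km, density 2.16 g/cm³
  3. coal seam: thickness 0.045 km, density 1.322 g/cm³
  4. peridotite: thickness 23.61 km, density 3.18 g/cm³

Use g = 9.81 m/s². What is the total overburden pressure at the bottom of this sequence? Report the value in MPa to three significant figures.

797 MPa

unconsolidated sand: 1987 kg/m³ × 9.81 m/s² × 1030 m = 2.008×10^7 Pa = 20.08 MPa
halite: 2160 kg/m³ × 9.81 m/s² × 1870 m = 3.962×10^7 Pa = 39.62 MPa
coal seam: 1322 kg/m³ × 9.81 m/s² × 45 m = 5.836×10^5 Pa = 0.5836 MPa
peridotite: 3180 kg/m³ × 9.81 m/s² × 23610 m = 7.365×10^8 Pa = 736.5 MPa
Total = 20.08 + 39.62 + 0.5836 + 736.5 = 796.82 MPa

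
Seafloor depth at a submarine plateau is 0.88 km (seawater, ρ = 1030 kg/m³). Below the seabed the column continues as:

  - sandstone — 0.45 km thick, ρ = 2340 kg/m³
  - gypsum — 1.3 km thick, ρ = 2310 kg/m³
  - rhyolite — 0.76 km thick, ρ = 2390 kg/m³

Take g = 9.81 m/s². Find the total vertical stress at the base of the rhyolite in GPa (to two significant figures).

seawater: 1030 kg/m³ × 9.81 m/s² × 880 m = 8.892×10^6 Pa = 8.892×10^-3 GPa
sandstone: 2340 kg/m³ × 9.81 m/s² × 450 m = 1.033×10^7 Pa = 0.01033 GPa
gypsum: 2310 kg/m³ × 9.81 m/s² × 1300 m = 2.946×10^7 Pa = 0.02946 GPa
rhyolite: 2390 kg/m³ × 9.81 m/s² × 760 m = 1.782×10^7 Pa = 0.01782 GPa
Total = 8.892×10^-3 + 0.01033 + 0.02946 + 0.01782 = 0.066500 GPa

0.067 GPa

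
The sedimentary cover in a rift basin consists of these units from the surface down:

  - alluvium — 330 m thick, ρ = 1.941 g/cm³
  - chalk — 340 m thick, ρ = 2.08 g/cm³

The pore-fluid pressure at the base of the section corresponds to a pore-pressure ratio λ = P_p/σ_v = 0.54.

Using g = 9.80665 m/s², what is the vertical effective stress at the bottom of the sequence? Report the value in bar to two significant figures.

Overburden (lithostatic) stress σ_v:
alluvium: 1941 kg/m³ × 9.80665 m/s² × 330 m = 6.281×10^6 Pa = 6.281 MPa
chalk: 2080 kg/m³ × 9.80665 m/s² × 340 m = 6.935×10^6 Pa = 6.935 MPa
Total = 6.281 + 6.935 = 13.217 MPa
Pore pressure P_p = λ·σ_v = 0.54 × 13.22 MPa = 7.137 MPa
Effective stress σ' = σ_v − P_p = 13.22 − 7.137 = 6.0797 MPa = 60.797 bar

61 bar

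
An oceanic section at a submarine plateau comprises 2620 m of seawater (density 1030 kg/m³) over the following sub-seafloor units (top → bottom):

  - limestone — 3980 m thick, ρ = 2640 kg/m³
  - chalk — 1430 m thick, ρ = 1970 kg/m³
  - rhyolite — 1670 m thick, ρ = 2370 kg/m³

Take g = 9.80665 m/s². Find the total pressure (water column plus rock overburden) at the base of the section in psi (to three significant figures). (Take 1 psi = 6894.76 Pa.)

28400 psi

seawater: 1030 kg/m³ × 9.80665 m/s² × 2620 m = 2.646×10^7 Pa = 3838 psi
limestone: 2640 kg/m³ × 9.80665 m/s² × 3980 m = 1.030×10^8 Pa = 14945 psi
chalk: 1970 kg/m³ × 9.80665 m/s² × 1430 m = 2.763×10^7 Pa = 4007 psi
rhyolite: 2370 kg/m³ × 9.80665 m/s² × 1670 m = 3.881×10^7 Pa = 5629 psi
Total = 3838 + 14945 + 4007 + 5629 = 28419 psi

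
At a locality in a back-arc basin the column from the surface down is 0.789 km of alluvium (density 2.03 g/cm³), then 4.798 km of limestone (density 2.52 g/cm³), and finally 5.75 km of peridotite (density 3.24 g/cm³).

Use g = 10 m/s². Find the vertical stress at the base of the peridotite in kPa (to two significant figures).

alluvium: 2030 kg/m³ × 10 m/s² × 789 m = 1.602×10^7 Pa = 16017 kPa
limestone: 2520 kg/m³ × 10 m/s² × 4798 m = 1.209×10^8 Pa = 1.209×10^5 kPa
peridotite: 3240 kg/m³ × 10 m/s² × 5750 m = 1.863×10^8 Pa = 1.863×10^5 kPa
Total = 16017 + 1.209×10^5 + 1.863×10^5 = 3.2323×10^5 kPa

320000 kPa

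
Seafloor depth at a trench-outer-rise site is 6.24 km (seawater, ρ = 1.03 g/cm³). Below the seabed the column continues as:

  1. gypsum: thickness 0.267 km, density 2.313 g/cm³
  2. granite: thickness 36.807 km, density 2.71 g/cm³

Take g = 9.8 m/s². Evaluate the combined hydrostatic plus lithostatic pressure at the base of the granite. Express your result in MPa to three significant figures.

seawater: 1030 kg/m³ × 9.8 m/s² × 6240 m = 6.299×10^7 Pa = 62.99 MPa
gypsum: 2313 kg/m³ × 9.8 m/s² × 267 m = 6.052×10^6 Pa = 6.052 MPa
granite: 2710 kg/m³ × 9.8 m/s² × 36807 m = 9.775×10^8 Pa = 977.5 MPa
Total = 62.99 + 6.052 + 977.5 = 1046.6 MPa

1050 MPa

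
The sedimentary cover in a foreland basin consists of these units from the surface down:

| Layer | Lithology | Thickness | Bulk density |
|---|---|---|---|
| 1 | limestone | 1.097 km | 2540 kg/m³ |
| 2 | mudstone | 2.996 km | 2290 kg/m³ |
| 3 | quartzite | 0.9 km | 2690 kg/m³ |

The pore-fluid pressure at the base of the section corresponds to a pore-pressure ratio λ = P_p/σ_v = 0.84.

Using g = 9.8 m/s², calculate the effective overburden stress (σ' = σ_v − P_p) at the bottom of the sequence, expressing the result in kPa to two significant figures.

Overburden (lithostatic) stress σ_v:
limestone: 2540 kg/m³ × 9.8 m/s² × 1097 m = 2.731×10^7 Pa = 27.31 MPa
mudstone: 2290 kg/m³ × 9.8 m/s² × 2996 m = 6.724×10^7 Pa = 67.24 MPa
quartzite: 2690 kg/m³ × 9.8 m/s² × 900 m = 2.373×10^7 Pa = 23.73 MPa
Total = 27.31 + 67.24 + 23.73 = 118.27 MPa
Pore pressure P_p = λ·σ_v = 0.84 × 118.3 MPa = 99.35 MPa
Effective stress σ' = σ_v − P_p = 118.3 − 99.35 = 18.923 MPa = 18923 kPa

19000 kPa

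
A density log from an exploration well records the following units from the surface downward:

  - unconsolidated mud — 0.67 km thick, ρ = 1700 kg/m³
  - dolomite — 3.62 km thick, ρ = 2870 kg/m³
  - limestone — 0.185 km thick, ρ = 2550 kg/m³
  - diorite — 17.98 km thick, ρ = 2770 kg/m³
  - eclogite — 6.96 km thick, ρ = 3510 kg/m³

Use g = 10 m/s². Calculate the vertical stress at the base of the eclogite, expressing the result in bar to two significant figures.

unconsolidated mud: 1700 kg/m³ × 10 m/s² × 670 m = 1.139×10^7 Pa = 113.9 bar
dolomite: 2870 kg/m³ × 10 m/s² × 3620 m = 1.039×10^8 Pa = 1039 bar
limestone: 2550 kg/m³ × 10 m/s² × 185 m = 4.718×10^6 Pa = 47.17 bar
diorite: 2770 kg/m³ × 10 m/s² × 17980 m = 4.980×10^8 Pa = 4980 bar
eclogite: 3510 kg/m³ × 10 m/s² × 6960 m = 2.443×10^8 Pa = 2443 bar
Total = 113.9 + 1039 + 47.17 + 4980 + 2443 = 8623.4 bar

8600 bar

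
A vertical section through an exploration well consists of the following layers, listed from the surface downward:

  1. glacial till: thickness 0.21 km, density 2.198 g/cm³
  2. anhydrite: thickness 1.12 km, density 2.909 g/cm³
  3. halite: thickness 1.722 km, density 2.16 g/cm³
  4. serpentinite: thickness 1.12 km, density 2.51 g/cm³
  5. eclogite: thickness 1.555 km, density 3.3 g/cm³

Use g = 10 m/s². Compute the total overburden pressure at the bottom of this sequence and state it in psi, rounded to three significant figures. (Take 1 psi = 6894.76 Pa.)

glacial till: 2198 kg/m³ × 10 m/s² × 210 m = 4.616×10^6 Pa = 669.5 psi
anhydrite: 2909 kg/m³ × 10 m/s² × 1120 m = 3.258×10^7 Pa = 4725 psi
halite: 2160 kg/m³ × 10 m/s² × 1722 m = 3.720×10^7 Pa = 5395 psi
serpentinite: 2510 kg/m³ × 10 m/s² × 1120 m = 2.811×10^7 Pa = 4077 psi
eclogite: 3300 kg/m³ × 10 m/s² × 1555 m = 5.131×10^7 Pa = 7443 psi
Total = 669.5 + 4725 + 5395 + 4077 + 7443 = 22310 psi

22300 psi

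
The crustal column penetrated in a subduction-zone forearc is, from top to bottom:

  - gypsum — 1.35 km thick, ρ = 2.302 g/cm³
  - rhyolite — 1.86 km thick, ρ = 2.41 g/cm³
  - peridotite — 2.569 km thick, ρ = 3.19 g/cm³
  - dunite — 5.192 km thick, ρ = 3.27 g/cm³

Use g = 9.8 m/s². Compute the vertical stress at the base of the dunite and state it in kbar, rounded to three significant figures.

3.21 kbar

gypsum: 2302 kg/m³ × 9.8 m/s² × 1350 m = 3.046×10^7 Pa = 0.3046 kbar
rhyolite: 2410 kg/m³ × 9.8 m/s² × 1860 m = 4.393×10^7 Pa = 0.4393 kbar
peridotite: 3190 kg/m³ × 9.8 m/s² × 2569 m = 8.031×10^7 Pa = 0.8031 kbar
dunite: 3270 kg/m³ × 9.8 m/s² × 5192 m = 1.664×10^8 Pa = 1.664 kbar
Total = 0.3046 + 0.4393 + 0.8031 + 1.664 = 3.2108 kbar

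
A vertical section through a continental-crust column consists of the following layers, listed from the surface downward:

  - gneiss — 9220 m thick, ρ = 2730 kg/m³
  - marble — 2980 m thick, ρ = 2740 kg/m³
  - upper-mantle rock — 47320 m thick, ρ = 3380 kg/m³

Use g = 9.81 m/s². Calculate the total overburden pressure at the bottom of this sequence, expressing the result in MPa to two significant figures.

gneiss: 2730 kg/m³ × 9.81 m/s² × 9220 m = 2.469×10^8 Pa = 246.9 MPa
marble: 2740 kg/m³ × 9.81 m/s² × 2980 m = 8.010×10^7 Pa = 80.10 MPa
upper-mantle rock: 3380 kg/m³ × 9.81 m/s² × 47320 m = 1.569×10^9 Pa = 1569 MPa
Total = 246.9 + 80.10 + 1569 = 1896.1 MPa

1900 MPa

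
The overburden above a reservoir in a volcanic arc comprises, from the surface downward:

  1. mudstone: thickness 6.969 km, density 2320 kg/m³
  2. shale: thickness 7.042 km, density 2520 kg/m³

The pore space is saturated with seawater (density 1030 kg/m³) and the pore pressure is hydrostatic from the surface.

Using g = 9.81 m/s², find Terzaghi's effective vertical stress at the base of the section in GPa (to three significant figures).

0.191 GPa

Overburden (lithostatic) stress σ_v:
mudstone: 2320 kg/m³ × 9.81 m/s² × 6969 m = 1.586×10^8 Pa = 158.6 MPa
shale: 2520 kg/m³ × 9.81 m/s² × 7042 m = 1.741×10^8 Pa = 174.1 MPa
Total = 158.6 + 174.1 = 332.70 MPa
Pore pressure P_p = 1030 kg/m³ × 9.81 m/s² × 14011 m = 1.416×10^8 Pa = 141.6 MPa
Effective stress σ' = σ_v − P_p = 332.7 − 141.6 = 191.12 MPa = 0.19112 GPa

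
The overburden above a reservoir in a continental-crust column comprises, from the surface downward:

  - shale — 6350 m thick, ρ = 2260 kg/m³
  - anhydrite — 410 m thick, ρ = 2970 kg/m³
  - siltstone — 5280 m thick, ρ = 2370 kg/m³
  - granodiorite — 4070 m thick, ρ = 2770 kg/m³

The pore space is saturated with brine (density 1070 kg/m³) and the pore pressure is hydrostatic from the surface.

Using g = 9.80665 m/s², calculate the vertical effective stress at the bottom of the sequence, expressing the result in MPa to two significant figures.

220 MPa

Overburden (lithostatic) stress σ_v:
shale: 2260 kg/m³ × 9.80665 m/s² × 6350 m = 1.407×10^8 Pa = 140.7 MPa
anhydrite: 2970 kg/m³ × 9.80665 m/s² × 410 m = 1.194×10^7 Pa = 11.94 MPa
siltstone: 2370 kg/m³ × 9.80665 m/s² × 5280 m = 1.227×10^8 Pa = 122.7 MPa
granodiorite: 2770 kg/m³ × 9.80665 m/s² × 4070 m = 1.106×10^8 Pa = 110.6 MPa
Total = 140.7 + 11.94 + 122.7 + 110.6 = 385.95 MPa
Pore pressure P_p = 1070 kg/m³ × 9.80665 m/s² × 16110 m = 1.690×10^8 Pa = 169.0 MPa
Effective stress σ' = σ_v − P_p = 386.0 − 169.0 = 216.91 MPa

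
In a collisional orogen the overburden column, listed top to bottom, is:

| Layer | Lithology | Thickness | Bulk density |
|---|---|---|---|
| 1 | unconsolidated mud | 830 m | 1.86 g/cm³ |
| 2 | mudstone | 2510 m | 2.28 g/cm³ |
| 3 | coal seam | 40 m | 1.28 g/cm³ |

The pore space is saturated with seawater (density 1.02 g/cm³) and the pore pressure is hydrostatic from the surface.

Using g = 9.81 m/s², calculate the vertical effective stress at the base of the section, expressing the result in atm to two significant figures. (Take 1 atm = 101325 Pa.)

Overburden (lithostatic) stress σ_v:
unconsolidated mud: 1860 kg/m³ × 9.81 m/s² × 830 m = 1.514×10^7 Pa = 15.14 MPa
mudstone: 2280 kg/m³ × 9.81 m/s² × 2510 m = 5.614×10^7 Pa = 56.14 MPa
coal seam: 1280 kg/m³ × 9.81 m/s² × 40 m = 5.023×10^5 Pa = 0.5023 MPa
Total = 15.14 + 56.14 + 0.5023 = 71.788 MPa
Pore pressure P_p = 1020 kg/m³ × 9.81 m/s² × 3380 m = 3.382×10^7 Pa = 33.82 MPa
Effective stress σ' = σ_v − P_p = 71.79 − 33.82 = 37.967 MPa = 374.70 atm

370 atm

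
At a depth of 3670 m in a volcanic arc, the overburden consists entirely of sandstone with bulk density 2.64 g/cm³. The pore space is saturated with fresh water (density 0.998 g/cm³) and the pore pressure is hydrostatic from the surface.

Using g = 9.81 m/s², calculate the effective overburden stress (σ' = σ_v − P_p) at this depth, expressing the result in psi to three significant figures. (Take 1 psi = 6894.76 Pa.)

8570 psi

Overburden (lithostatic) stress σ_v:
sandstone: 2640 kg/m³ × 9.81 m/s² × 3670 m = 9.505×10^7 Pa = 95.05 MPa
Pore pressure P_p = 998 kg/m³ × 9.81 m/s² × 3670 m = 3.593×10^7 Pa = 35.93 MPa
Effective stress σ' = σ_v − P_p = 95.05 − 35.93 = 59.116 MPa = 8574.1 psi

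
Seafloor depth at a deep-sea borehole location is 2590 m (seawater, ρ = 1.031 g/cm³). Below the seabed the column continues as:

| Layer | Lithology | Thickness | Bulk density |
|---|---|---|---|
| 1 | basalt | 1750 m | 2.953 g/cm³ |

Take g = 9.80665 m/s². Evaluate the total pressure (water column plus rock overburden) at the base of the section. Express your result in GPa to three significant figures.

seawater: 1031 kg/m³ × 9.80665 m/s² × 2590 m = 2.619×10^7 Pa = 0.02619 GPa
basalt: 2953 kg/m³ × 9.80665 m/s² × 1750 m = 5.068×10^7 Pa = 0.05068 GPa
Total = 0.02619 + 0.05068 = 0.076865 GPa

0.0769 GPa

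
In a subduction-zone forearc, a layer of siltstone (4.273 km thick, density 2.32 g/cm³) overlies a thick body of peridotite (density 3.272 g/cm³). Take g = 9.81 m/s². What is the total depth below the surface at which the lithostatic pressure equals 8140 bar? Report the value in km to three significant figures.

26.6 km

Pressure at base of upper layers: 2320×9.81×4273 = 9.725×10^7 Pa = 972.5 bar
Remaining pressure to be supplied by peridotite: 8.140×10^8 − 9.725×10^7 = 7.167×10^8 Pa
Additional depth in peridotite = 7.167×10^8 Pa / (3272 kg/m³ × 9.81 m/s²) = 22330 m
Total depth = 4273 m + 22330 m = 26603 m
= 26.603 km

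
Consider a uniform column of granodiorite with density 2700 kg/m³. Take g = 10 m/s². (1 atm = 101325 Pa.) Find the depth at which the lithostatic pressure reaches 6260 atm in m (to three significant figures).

h = P/(ρg) = 6260 atm / (2700 kg/m³ × 10 m/s²) = 6.343×10^8 Pa / 27000 Pa/m = 23492 m

23500 m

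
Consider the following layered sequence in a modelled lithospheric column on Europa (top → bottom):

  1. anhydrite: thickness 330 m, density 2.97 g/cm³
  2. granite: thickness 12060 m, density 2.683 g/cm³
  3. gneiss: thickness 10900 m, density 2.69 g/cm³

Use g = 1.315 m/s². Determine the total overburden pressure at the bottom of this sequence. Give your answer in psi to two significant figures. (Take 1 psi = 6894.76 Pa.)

anhydrite: 2970 kg/m³ × 1.315 m/s² × 330 m = 1.289×10^6 Pa = 186.9 psi
granite: 2683 kg/m³ × 1.315 m/s² × 12060 m = 4.255×10^7 Pa = 6171 psi
gneiss: 2690 kg/m³ × 1.315 m/s² × 10900 m = 3.856×10^7 Pa = 5592 psi
Total = 186.9 + 6171 + 5592 = 11950 psi

12000 psi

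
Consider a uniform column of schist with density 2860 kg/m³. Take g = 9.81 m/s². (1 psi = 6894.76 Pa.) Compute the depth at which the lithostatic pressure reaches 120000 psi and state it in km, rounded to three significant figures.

29.5 km

h = P/(ρg) = 120000 psi / (2860 kg/m³ × 9.81 m/s²) = 8.274×10^8 Pa / 28057 Pa/m = 29489 m
= 29.489 km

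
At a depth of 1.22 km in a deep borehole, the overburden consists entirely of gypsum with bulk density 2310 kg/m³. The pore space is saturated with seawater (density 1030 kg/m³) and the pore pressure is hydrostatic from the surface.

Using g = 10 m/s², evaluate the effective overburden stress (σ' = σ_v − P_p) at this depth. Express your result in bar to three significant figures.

Overburden (lithostatic) stress σ_v:
gypsum: 2310 kg/m³ × 10 m/s² × 1220 m = 2.818×10^7 Pa = 28.18 MPa
Pore pressure P_p = 1030 kg/m³ × 10 m/s² × 1220 m = 1.257×10^7 Pa = 12.57 MPa
Effective stress σ' = σ_v − P_p = 28.18 − 12.57 = 15.616 MPa = 156.16 bar

156 bar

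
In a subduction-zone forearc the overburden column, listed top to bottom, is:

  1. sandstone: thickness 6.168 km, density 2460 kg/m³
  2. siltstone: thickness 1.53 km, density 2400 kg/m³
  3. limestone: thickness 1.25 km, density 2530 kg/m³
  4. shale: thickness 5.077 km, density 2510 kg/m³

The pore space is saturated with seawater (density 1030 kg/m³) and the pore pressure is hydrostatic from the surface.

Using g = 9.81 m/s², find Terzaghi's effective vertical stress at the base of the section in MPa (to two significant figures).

200 MPa

Overburden (lithostatic) stress σ_v:
sandstone: 2460 kg/m³ × 9.81 m/s² × 6168 m = 1.488×10^8 Pa = 148.8 MPa
siltstone: 2400 kg/m³ × 9.81 m/s² × 1530 m = 3.602×10^7 Pa = 36.02 MPa
limestone: 2530 kg/m³ × 9.81 m/s² × 1250 m = 3.102×10^7 Pa = 31.02 MPa
shale: 2510 kg/m³ × 9.81 m/s² × 5077 m = 1.250×10^8 Pa = 125.0 MPa
Total = 148.8 + 36.02 + 31.02 + 125.0 = 340.91 MPa
Pore pressure P_p = 1030 kg/m³ × 9.81 m/s² × 14025 m = 1.417×10^8 Pa = 141.7 MPa
Effective stress σ' = σ_v − P_p = 340.9 − 141.7 = 199.19 MPa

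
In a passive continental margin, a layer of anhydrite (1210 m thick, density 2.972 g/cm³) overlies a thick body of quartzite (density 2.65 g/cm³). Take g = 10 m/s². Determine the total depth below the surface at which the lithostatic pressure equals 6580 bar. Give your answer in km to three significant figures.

24.7 km

Pressure at base of upper layers: 2972×10×1210 = 3.596×10^7 Pa = 359.6 bar
Remaining pressure to be supplied by quartzite: 6.580×10^8 − 3.596×10^7 = 6.220×10^8 Pa
Additional depth in quartzite = 6.220×10^8 Pa / (2650 kg/m³ × 10 m/s²) = 23473 m
Total depth = 1210 m + 23473 m = 24683 m
= 24.683 km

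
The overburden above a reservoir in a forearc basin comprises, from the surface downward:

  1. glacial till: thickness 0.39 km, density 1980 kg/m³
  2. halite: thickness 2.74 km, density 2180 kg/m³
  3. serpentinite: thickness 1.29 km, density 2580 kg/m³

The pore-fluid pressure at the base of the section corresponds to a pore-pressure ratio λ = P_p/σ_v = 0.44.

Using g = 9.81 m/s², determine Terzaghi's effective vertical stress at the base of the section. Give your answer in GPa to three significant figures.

Overburden (lithostatic) stress σ_v:
glacial till: 1980 kg/m³ × 9.81 m/s² × 390 m = 7.575×10^6 Pa = 7.575 MPa
halite: 2180 kg/m³ × 9.81 m/s² × 2740 m = 5.860×10^7 Pa = 58.60 MPa
serpentinite: 2580 kg/m³ × 9.81 m/s² × 1290 m = 3.265×10^7 Pa = 32.65 MPa
Total = 7.575 + 58.60 + 32.65 = 98.822 MPa
Pore pressure P_p = λ·σ_v = 0.44 × 98.82 MPa = 43.48 MPa
Effective stress σ' = σ_v − P_p = 98.82 − 43.48 = 55.340 MPa = 0.055340 GPa

0.0553 GPa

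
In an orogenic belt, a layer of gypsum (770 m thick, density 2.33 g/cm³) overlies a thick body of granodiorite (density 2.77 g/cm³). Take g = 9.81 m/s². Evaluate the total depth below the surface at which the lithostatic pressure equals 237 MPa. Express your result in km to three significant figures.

Pressure at base of upper layers: 2330×9.81×770 = 1.760×10^7 Pa = 17.60 MPa
Remaining pressure to be supplied by granodiorite: 2.370×10^8 − 1.760×10^7 = 2.194×10^8 Pa
Additional depth in granodiorite = 2.194×10^8 Pa / (2770 kg/m³ × 9.81 m/s²) = 8074.0 m
Total depth = 770 m + 8074.0 m = 8844.0 m
= 8.8440 km

8.84 km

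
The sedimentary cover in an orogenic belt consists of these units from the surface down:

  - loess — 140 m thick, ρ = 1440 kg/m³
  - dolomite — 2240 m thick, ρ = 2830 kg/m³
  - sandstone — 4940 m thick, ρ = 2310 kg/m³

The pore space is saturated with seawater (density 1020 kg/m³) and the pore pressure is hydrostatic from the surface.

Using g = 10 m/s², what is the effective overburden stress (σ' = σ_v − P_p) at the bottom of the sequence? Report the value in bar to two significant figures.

1000 bar

Overburden (lithostatic) stress σ_v:
loess: 1440 kg/m³ × 10 m/s² × 140 m = 2.016×10^6 Pa = 2.016 MPa
dolomite: 2830 kg/m³ × 10 m/s² × 2240 m = 6.339×10^7 Pa = 63.39 MPa
sandstone: 2310 kg/m³ × 10 m/s² × 4940 m = 1.141×10^8 Pa = 114.1 MPa
Total = 2.016 + 63.39 + 114.1 = 179.52 MPa
Pore pressure P_p = 1020 kg/m³ × 10 m/s² × 7320 m = 7.466×10^7 Pa = 74.66 MPa
Effective stress σ' = σ_v − P_p = 179.5 − 74.66 = 104.86 MPa = 1048.6 bar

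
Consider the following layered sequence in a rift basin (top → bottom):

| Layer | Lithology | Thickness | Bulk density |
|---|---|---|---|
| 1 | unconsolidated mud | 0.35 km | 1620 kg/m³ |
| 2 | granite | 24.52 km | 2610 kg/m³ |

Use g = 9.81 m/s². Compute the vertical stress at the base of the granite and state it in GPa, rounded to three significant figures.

0.633 GPa

unconsolidated mud: 1620 kg/m³ × 9.81 m/s² × 350 m = 5.562×10^6 Pa = 5.562×10^-3 GPa
granite: 2610 kg/m³ × 9.81 m/s² × 24520 m = 6.278×10^8 Pa = 0.6278 GPa
Total = 5.562×10^-3 + 0.6278 = 0.63337 GPa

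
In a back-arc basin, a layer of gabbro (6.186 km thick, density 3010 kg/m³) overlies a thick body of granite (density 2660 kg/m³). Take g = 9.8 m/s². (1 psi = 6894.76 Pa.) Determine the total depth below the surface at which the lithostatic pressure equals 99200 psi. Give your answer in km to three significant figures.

25.4 km

Pressure at base of upper layers: 3010×9.8×6186 = 1.825×10^8 Pa = 26466 psi
Remaining pressure to be supplied by granite: 6.840×10^8 − 1.825×10^8 = 5.015×10^8 Pa
Additional depth in granite = 5.015×10^8 Pa / (2660 kg/m³ × 9.8 m/s²) = 19238 m
Total depth = 6186 m + 19238 m = 25424 m
= 25.424 km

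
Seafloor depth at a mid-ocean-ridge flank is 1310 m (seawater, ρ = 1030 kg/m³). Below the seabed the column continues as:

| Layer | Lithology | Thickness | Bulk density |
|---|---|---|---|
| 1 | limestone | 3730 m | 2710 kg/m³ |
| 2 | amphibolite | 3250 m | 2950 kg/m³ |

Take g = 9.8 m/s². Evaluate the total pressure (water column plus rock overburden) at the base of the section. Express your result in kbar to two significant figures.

seawater: 1030 kg/m³ × 9.8 m/s² × 1310 m = 1.322×10^7 Pa = 0.1322 kbar
limestone: 2710 kg/m³ × 9.8 m/s² × 3730 m = 9.906×10^7 Pa = 0.9906 kbar
amphibolite: 2950 kg/m³ × 9.8 m/s² × 3250 m = 9.396×10^7 Pa = 0.9396 kbar
Total = 0.1322 + 0.9906 + 0.9396 = 2.0624 kbar

2.1 kbar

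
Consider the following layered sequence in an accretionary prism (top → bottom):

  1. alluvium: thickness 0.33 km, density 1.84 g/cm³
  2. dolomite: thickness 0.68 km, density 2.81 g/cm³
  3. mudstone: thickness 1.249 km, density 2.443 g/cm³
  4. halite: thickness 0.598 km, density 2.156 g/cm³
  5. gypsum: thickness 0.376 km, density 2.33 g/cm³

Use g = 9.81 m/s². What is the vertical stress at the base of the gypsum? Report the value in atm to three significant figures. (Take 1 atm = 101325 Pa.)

alluvium: 1840 kg/m³ × 9.81 m/s² × 330 m = 5.957×10^6 Pa = 58.79 atm
dolomite: 2810 kg/m³ × 9.81 m/s² × 680 m = 1.874×10^7 Pa = 185.0 atm
mudstone: 2443 kg/m³ × 9.81 m/s² × 1249 m = 2.993×10^7 Pa = 295.4 atm
halite: 2156 kg/m³ × 9.81 m/s² × 598 m = 1.265×10^7 Pa = 124.8 atm
gypsum: 2330 kg/m³ × 9.81 m/s² × 376 m = 8.594×10^6 Pa = 84.82 atm
Total = 58.79 + 185.0 + 295.4 + 124.8 + 84.82 = 748.85 atm

749 atm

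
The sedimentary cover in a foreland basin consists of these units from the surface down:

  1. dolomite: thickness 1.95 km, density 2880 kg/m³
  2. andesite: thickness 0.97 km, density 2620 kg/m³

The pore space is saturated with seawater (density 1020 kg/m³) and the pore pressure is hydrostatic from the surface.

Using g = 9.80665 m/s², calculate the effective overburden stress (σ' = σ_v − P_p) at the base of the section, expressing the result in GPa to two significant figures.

Overburden (lithostatic) stress σ_v:
dolomite: 2880 kg/m³ × 9.80665 m/s² × 1950 m = 5.507×10^7 Pa = 55.07 MPa
andesite: 2620 kg/m³ × 9.80665 m/s² × 970 m = 2.492×10^7 Pa = 24.92 MPa
Total = 55.07 + 24.92 = 79.997 MPa
Pore pressure P_p = 1020 kg/m³ × 9.80665 m/s² × 2920 m = 2.921×10^7 Pa = 29.21 MPa
Effective stress σ' = σ_v − P_p = 80.00 − 29.21 = 50.789 MPa = 0.050789 GPa

0.051 GPa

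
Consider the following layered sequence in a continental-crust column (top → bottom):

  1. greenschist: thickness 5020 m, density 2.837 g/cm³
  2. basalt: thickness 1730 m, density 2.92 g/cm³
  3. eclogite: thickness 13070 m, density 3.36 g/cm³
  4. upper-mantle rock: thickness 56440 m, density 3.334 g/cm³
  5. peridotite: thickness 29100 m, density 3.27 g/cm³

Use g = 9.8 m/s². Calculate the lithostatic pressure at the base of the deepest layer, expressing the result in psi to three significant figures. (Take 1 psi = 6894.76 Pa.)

493000 psi

greenschist: 2837 kg/m³ × 9.8 m/s² × 5020 m = 1.396×10^8 Pa = 20243 psi
basalt: 2920 kg/m³ × 9.8 m/s² × 1730 m = 4.951×10^7 Pa = 7180 psi
eclogite: 3360 kg/m³ × 9.8 m/s² × 13070 m = 4.304×10^8 Pa = 62420 psi
upper-mantle rock: 3334 kg/m³ × 9.8 m/s² × 56440 m = 1.844×10^9 Pa = 2.675×10^5 psi
peridotite: 3270 kg/m³ × 9.8 m/s² × 29100 m = 9.325×10^8 Pa = 1.353×10^5 psi
Total = 20243 + 7180 + 62420 + 2.675×10^5 + 1.353×10^5 = 4.9256×10^5 psi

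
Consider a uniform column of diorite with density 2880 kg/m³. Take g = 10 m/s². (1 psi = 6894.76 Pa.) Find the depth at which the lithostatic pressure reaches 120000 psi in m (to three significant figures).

h = P/(ρg) = 120000 psi / (2880 kg/m³ × 10 m/s²) = 8.274×10^8 Pa / 28800 Pa/m = 28728 m

28700 m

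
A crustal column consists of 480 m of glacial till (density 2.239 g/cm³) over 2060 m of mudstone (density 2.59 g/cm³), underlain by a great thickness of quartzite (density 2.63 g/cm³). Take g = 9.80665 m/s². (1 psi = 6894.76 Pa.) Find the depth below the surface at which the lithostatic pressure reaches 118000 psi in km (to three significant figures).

31.6 km

Pressure at base of upper layers: 2239×9.80665×480 + 2590×9.80665×2060 = 6.286×10^7 Pa = 9117 psi
Remaining pressure to be supplied by quartzite: 8.136×10^8 − 6.286×10^7 = 7.507×10^8 Pa
Additional depth in quartzite = 7.507×10^8 Pa / (2630 kg/m³ × 9.80665 m/s²) = 29107 m
Total depth = 2540 m + 29107 m = 31647 m
= 31.647 km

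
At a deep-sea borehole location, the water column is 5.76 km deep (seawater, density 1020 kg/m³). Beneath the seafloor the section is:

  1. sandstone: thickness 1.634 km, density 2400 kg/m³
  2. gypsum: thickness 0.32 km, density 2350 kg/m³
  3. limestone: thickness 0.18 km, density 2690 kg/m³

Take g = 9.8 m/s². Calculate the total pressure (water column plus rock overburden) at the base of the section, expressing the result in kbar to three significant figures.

seawater: 1020 kg/m³ × 9.8 m/s² × 5760 m = 5.758×10^7 Pa = 0.5758 kbar
sandstone: 2400 kg/m³ × 9.8 m/s² × 1634 m = 3.843×10^7 Pa = 0.3843 kbar
gypsum: 2350 kg/m³ × 9.8 m/s² × 320 m = 7.370×10^6 Pa = 0.07370 kbar
limestone: 2690 kg/m³ × 9.8 m/s² × 180 m = 4.745×10^6 Pa = 0.04745 kbar
Total = 0.5758 + 0.3843 + 0.07370 + 0.04745 = 1.0812 kbar

1.08 kbar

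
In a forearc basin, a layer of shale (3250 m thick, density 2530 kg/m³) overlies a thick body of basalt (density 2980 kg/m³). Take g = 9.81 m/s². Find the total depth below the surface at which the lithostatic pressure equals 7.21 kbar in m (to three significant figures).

25200 m

Pressure at base of upper layers: 2530×9.81×3250 = 8.066×10^7 Pa = 0.8066 kbar
Remaining pressure to be supplied by basalt: 7.210×10^8 − 8.066×10^7 = 6.403×10^8 Pa
Additional depth in basalt = 6.403×10^8 Pa / (2980 kg/m³ × 9.81 m/s²) = 21904 m
Total depth = 3250 m + 21904 m = 25154 m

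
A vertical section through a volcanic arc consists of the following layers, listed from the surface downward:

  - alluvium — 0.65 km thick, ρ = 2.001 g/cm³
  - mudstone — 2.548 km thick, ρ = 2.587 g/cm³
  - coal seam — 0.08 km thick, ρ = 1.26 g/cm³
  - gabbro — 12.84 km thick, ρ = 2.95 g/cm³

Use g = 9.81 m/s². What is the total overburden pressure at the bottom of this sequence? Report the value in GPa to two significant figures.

0.45 GPa

alluvium: 2001 kg/m³ × 9.81 m/s² × 650 m = 1.276×10^7 Pa = 0.01276 GPa
mudstone: 2587 kg/m³ × 9.81 m/s² × 2548 m = 6.466×10^7 Pa = 0.06466 GPa
coal seam: 1260 kg/m³ × 9.81 m/s² × 80 m = 9.888×10^5 Pa = 9.888×10^-4 GPa
gabbro: 2950 kg/m³ × 9.81 m/s² × 12840 m = 3.716×10^8 Pa = 0.3716 GPa
Total = 0.01276 + 0.06466 + 9.888×10^-4 + 0.3716 = 0.45000 GPa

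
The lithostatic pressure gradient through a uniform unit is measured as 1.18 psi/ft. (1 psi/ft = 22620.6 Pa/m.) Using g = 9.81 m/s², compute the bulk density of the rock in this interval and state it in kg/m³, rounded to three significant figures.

ρ = (dP/dz)/g = 1.18 psi/ft / 9.81 m/s² = 26692 Pa/m / 9.81 m/s² = 2720.9 kg/m³

2720 kg/m³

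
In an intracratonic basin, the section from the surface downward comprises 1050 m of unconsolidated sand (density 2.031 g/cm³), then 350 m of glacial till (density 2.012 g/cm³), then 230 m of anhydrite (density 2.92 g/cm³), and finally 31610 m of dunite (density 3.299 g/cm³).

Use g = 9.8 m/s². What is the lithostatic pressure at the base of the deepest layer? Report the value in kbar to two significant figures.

unconsolidated sand: 2031 kg/m³ × 9.8 m/s² × 1050 m = 2.090×10^7 Pa = 0.2090 kbar
glacial till: 2012 kg/m³ × 9.8 m/s² × 350 m = 6.901×10^6 Pa = 0.06901 kbar
anhydrite: 2920 kg/m³ × 9.8 m/s² × 230 m = 6.582×10^6 Pa = 0.06582 kbar
dunite: 3299 kg/m³ × 9.8 m/s² × 31610 m = 1.022×10^9 Pa = 10.22 kbar
Total = 0.2090 + 0.06901 + 0.06582 + 10.22 = 10.563 kbar

11 kbar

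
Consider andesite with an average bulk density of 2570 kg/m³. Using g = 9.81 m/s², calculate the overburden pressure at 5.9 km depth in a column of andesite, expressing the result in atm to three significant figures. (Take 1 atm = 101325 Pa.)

1470 atm

andesite: 2570 kg/m³ × 9.81 m/s² × 5900 m = 1.487×10^8 Pa = 1468 atm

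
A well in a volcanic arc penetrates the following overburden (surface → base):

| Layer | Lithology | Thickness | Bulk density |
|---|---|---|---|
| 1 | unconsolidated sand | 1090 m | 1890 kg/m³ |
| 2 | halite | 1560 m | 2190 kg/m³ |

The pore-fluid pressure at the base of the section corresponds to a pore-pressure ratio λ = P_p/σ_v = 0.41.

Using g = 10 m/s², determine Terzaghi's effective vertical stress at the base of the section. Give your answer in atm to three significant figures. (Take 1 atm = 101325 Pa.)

319 atm

Overburden (lithostatic) stress σ_v:
unconsolidated sand: 1890 kg/m³ × 10 m/s² × 1090 m = 2.060×10^7 Pa = 20.60 MPa
halite: 2190 kg/m³ × 10 m/s² × 1560 m = 3.416×10^7 Pa = 34.16 MPa
Total = 20.60 + 34.16 = 54.765 MPa
Pore pressure P_p = λ·σ_v = 0.41 × 54.77 MPa = 22.45 MPa
Effective stress σ' = σ_v − P_p = 54.77 − 22.45 = 32.311 MPa = 318.89 atm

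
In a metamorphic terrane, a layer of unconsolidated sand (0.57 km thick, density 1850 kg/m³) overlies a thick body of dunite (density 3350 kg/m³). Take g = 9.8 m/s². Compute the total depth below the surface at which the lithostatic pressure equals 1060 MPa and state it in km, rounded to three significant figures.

Pressure at base of upper layers: 1850×9.8×570 = 1.033×10^7 Pa = 10.33 MPa
Remaining pressure to be supplied by dunite: 1.060×10^9 − 1.033×10^7 = 1.050×10^9 Pa
Additional depth in dunite = 1.050×10^9 Pa / (3350 kg/m³ × 9.8 m/s²) = 31973 m
Total depth = 570 m + 31973 m = 32543 m
= 32.543 km

32.5 km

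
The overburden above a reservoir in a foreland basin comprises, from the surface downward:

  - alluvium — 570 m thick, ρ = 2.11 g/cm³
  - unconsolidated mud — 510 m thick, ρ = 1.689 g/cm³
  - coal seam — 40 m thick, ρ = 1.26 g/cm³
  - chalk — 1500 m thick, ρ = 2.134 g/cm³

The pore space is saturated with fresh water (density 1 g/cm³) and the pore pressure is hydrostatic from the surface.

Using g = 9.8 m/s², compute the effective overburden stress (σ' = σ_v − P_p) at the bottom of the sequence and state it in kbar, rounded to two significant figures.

0.26 kbar

Overburden (lithostatic) stress σ_v:
alluvium: 2110 kg/m³ × 9.8 m/s² × 570 m = 1.179×10^7 Pa = 11.79 MPa
unconsolidated mud: 1689 kg/m³ × 9.8 m/s² × 510 m = 8.442×10^6 Pa = 8.442 MPa
coal seam: 1260 kg/m³ × 9.8 m/s² × 40 m = 4.939×10^5 Pa = 0.4939 MPa
chalk: 2134 kg/m³ × 9.8 m/s² × 1500 m = 3.137×10^7 Pa = 31.37 MPa
Total = 11.79 + 8.442 + 0.4939 + 31.37 = 52.092 MPa
Pore pressure P_p = 1000 kg/m³ × 9.8 m/s² × 2620 m = 2.568×10^7 Pa = 25.68 MPa
Effective stress σ' = σ_v − P_p = 52.09 − 25.68 = 26.416 MPa = 0.26416 kbar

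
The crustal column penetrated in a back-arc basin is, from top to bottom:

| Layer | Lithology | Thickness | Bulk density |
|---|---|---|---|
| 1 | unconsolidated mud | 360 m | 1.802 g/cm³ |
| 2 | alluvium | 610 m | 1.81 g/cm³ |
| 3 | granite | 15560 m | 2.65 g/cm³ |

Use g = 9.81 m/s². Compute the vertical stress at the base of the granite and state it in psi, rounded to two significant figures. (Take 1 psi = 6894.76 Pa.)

unconsolidated mud: 1802 kg/m³ × 9.81 m/s² × 360 m = 6.364×10^6 Pa = 923.0 psi
alluvium: 1810 kg/m³ × 9.81 m/s² × 610 m = 1.083×10^7 Pa = 1571 psi
granite: 2650 kg/m³ × 9.81 m/s² × 15560 m = 4.045×10^8 Pa = 58669 psi
Total = 923.0 + 1571 + 58669 = 61163 psi

61000 psi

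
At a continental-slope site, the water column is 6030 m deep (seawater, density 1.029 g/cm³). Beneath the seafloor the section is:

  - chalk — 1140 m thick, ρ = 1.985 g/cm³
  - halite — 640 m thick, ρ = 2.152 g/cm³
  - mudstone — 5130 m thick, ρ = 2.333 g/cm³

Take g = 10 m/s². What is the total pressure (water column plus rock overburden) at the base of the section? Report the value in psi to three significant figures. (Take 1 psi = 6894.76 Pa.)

seawater: 1029 kg/m³ × 10 m/s² × 6030 m = 6.205×10^7 Pa = 8999 psi
chalk: 1985 kg/m³ × 10 m/s² × 1140 m = 2.263×10^7 Pa = 3282 psi
halite: 2152 kg/m³ × 10 m/s² × 640 m = 1.377×10^7 Pa = 1998 psi
mudstone: 2333 kg/m³ × 10 m/s² × 5130 m = 1.197×10^8 Pa = 17359 psi
Total = 8999 + 3282 + 1998 + 17359 = 31638 psi

31600 psi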